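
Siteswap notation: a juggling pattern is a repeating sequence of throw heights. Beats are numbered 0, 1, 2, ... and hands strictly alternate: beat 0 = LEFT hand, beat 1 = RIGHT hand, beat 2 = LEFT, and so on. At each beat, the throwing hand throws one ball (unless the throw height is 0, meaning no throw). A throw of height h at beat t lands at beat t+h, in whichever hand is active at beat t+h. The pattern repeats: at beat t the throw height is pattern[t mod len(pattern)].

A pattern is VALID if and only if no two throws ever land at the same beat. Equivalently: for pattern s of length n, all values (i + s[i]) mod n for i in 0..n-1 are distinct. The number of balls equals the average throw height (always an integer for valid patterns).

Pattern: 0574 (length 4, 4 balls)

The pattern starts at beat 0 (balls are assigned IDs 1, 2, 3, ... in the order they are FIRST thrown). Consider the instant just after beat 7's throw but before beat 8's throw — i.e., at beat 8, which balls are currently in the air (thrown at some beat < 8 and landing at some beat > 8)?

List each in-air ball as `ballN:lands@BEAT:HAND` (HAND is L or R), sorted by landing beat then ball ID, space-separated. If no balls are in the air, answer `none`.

Answer: ball2:lands@9:R ball4:lands@10:L ball3:lands@11:R ball1:lands@13:R

Derivation:
Beat 1 (R): throw ball1 h=5 -> lands@6:L; in-air after throw: [b1@6:L]
Beat 2 (L): throw ball2 h=7 -> lands@9:R; in-air after throw: [b1@6:L b2@9:R]
Beat 3 (R): throw ball3 h=4 -> lands@7:R; in-air after throw: [b1@6:L b3@7:R b2@9:R]
Beat 5 (R): throw ball4 h=5 -> lands@10:L; in-air after throw: [b1@6:L b3@7:R b2@9:R b4@10:L]
Beat 6 (L): throw ball1 h=7 -> lands@13:R; in-air after throw: [b3@7:R b2@9:R b4@10:L b1@13:R]
Beat 7 (R): throw ball3 h=4 -> lands@11:R; in-air after throw: [b2@9:R b4@10:L b3@11:R b1@13:R]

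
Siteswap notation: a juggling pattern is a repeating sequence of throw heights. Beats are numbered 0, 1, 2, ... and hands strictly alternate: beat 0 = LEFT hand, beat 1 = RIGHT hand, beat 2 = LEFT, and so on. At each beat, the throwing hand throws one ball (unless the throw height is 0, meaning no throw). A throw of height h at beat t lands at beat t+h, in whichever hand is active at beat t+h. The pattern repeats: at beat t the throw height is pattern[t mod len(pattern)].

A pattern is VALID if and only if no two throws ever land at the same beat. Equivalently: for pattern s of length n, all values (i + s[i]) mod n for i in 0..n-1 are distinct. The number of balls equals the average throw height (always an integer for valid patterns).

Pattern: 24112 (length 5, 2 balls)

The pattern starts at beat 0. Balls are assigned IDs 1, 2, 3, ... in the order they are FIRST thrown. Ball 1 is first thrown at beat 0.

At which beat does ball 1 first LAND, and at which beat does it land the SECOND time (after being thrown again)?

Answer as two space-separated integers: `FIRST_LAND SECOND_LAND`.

Beat 0 (L): throw ball1 h=2 -> lands@2:L; in-air after throw: [b1@2:L]
Beat 1 (R): throw ball2 h=4 -> lands@5:R; in-air after throw: [b1@2:L b2@5:R]
Beat 2 (L): throw ball1 h=1 -> lands@3:R; in-air after throw: [b1@3:R b2@5:R]
Beat 3 (R): throw ball1 h=1 -> lands@4:L; in-air after throw: [b1@4:L b2@5:R]
Ball 1: thrown@0 h=2 -> first land @2; rethrown@2 h=1 -> second land @3

Answer: 2 3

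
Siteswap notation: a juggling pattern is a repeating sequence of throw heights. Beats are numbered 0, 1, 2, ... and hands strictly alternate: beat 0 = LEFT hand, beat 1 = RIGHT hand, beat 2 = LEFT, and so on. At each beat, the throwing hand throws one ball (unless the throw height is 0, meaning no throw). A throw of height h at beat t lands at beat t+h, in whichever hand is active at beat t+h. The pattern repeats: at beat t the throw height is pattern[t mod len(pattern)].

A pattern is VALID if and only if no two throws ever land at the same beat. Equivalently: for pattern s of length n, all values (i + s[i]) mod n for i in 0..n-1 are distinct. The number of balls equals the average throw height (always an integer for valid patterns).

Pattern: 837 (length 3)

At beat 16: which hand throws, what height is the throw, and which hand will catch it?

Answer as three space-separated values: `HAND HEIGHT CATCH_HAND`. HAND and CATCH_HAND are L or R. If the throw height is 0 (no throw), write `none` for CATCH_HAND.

Answer: L 3 R

Derivation:
Beat 16: 16 mod 2 = 0, so hand = L
Throw height = pattern[16 mod 3] = pattern[1] = 3
Lands at beat 16+3=19, 19 mod 2 = 1, so catch hand = R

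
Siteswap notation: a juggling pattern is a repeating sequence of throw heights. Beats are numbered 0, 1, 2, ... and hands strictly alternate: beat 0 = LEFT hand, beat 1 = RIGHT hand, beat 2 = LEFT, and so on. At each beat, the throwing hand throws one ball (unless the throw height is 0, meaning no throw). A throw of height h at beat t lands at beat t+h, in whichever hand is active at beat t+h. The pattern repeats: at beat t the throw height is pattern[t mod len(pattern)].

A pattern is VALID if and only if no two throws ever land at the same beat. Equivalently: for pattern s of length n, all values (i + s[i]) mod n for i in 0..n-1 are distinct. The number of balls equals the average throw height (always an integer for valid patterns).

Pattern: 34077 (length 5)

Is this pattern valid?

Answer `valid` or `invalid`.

Answer: invalid

Derivation:
i=0: (i + s[i]) mod n = (0 + 3) mod 5 = 3
i=1: (i + s[i]) mod n = (1 + 4) mod 5 = 0
i=2: (i + s[i]) mod n = (2 + 0) mod 5 = 2
i=3: (i + s[i]) mod n = (3 + 7) mod 5 = 0
i=4: (i + s[i]) mod n = (4 + 7) mod 5 = 1
Residues: [3, 0, 2, 0, 1], distinct: False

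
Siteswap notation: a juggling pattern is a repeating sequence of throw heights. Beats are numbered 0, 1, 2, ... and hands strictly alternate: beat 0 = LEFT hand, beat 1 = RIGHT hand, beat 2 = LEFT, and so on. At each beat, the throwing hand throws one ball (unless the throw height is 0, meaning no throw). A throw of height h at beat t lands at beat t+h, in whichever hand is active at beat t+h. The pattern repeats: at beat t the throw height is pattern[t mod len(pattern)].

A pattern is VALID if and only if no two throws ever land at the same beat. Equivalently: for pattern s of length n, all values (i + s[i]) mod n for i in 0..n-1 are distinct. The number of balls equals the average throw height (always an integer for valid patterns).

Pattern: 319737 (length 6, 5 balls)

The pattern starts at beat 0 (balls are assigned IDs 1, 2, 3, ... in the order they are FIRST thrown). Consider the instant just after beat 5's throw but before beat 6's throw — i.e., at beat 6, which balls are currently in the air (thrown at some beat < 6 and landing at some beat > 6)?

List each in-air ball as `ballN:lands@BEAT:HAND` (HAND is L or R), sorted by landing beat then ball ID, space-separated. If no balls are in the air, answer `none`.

Beat 0 (L): throw ball1 h=3 -> lands@3:R; in-air after throw: [b1@3:R]
Beat 1 (R): throw ball2 h=1 -> lands@2:L; in-air after throw: [b2@2:L b1@3:R]
Beat 2 (L): throw ball2 h=9 -> lands@11:R; in-air after throw: [b1@3:R b2@11:R]
Beat 3 (R): throw ball1 h=7 -> lands@10:L; in-air after throw: [b1@10:L b2@11:R]
Beat 4 (L): throw ball3 h=3 -> lands@7:R; in-air after throw: [b3@7:R b1@10:L b2@11:R]
Beat 5 (R): throw ball4 h=7 -> lands@12:L; in-air after throw: [b3@7:R b1@10:L b2@11:R b4@12:L]
Beat 6 (L): throw ball5 h=3 -> lands@9:R; in-air after throw: [b3@7:R b5@9:R b1@10:L b2@11:R b4@12:L]

Answer: ball3:lands@7:R ball1:lands@10:L ball2:lands@11:R ball4:lands@12:L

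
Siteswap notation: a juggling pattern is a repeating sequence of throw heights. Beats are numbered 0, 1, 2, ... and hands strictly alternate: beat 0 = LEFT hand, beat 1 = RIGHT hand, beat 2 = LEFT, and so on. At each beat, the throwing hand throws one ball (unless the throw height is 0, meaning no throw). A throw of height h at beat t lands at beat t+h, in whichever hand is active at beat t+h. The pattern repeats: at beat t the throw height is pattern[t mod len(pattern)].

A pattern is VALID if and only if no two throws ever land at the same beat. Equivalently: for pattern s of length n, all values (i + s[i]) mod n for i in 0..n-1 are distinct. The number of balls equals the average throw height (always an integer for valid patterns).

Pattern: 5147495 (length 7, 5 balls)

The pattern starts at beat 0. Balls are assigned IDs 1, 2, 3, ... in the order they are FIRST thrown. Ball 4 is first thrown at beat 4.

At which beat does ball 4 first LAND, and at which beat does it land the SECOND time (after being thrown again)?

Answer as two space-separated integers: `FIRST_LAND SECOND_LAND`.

Beat 0 (L): throw ball1 h=5 -> lands@5:R; in-air after throw: [b1@5:R]
Beat 1 (R): throw ball2 h=1 -> lands@2:L; in-air after throw: [b2@2:L b1@5:R]
Beat 2 (L): throw ball2 h=4 -> lands@6:L; in-air after throw: [b1@5:R b2@6:L]
Beat 3 (R): throw ball3 h=7 -> lands@10:L; in-air after throw: [b1@5:R b2@6:L b3@10:L]
Beat 4 (L): throw ball4 h=4 -> lands@8:L; in-air after throw: [b1@5:R b2@6:L b4@8:L b3@10:L]
Beat 5 (R): throw ball1 h=9 -> lands@14:L; in-air after throw: [b2@6:L b4@8:L b3@10:L b1@14:L]
Beat 6 (L): throw ball2 h=5 -> lands@11:R; in-air after throw: [b4@8:L b3@10:L b2@11:R b1@14:L]
Beat 7 (R): throw ball5 h=5 -> lands@12:L; in-air after throw: [b4@8:L b3@10:L b2@11:R b5@12:L b1@14:L]
Beat 8 (L): throw ball4 h=1 -> lands@9:R; in-air after throw: [b4@9:R b3@10:L b2@11:R b5@12:L b1@14:L]
Beat 9 (R): throw ball4 h=4 -> lands@13:R; in-air after throw: [b3@10:L b2@11:R b5@12:L b4@13:R b1@14:L]
Ball 4: thrown@4 h=4 -> first land @8; rethrown@8 h=1 -> second land @9

Answer: 8 9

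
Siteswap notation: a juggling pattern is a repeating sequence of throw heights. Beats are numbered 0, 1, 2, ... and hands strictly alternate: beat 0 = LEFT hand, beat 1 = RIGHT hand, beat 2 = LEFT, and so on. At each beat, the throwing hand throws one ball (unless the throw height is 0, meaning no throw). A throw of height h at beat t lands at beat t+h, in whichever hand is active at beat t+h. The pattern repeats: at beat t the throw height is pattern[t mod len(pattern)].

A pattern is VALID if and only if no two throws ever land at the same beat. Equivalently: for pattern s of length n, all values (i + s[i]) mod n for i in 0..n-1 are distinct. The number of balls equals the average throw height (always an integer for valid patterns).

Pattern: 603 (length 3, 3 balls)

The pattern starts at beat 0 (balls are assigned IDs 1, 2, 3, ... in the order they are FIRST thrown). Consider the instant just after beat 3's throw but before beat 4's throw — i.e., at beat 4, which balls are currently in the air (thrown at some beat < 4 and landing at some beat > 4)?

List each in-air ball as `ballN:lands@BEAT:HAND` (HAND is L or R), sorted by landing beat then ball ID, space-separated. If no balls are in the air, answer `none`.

Beat 0 (L): throw ball1 h=6 -> lands@6:L; in-air after throw: [b1@6:L]
Beat 2 (L): throw ball2 h=3 -> lands@5:R; in-air after throw: [b2@5:R b1@6:L]
Beat 3 (R): throw ball3 h=6 -> lands@9:R; in-air after throw: [b2@5:R b1@6:L b3@9:R]

Answer: ball2:lands@5:R ball1:lands@6:L ball3:lands@9:R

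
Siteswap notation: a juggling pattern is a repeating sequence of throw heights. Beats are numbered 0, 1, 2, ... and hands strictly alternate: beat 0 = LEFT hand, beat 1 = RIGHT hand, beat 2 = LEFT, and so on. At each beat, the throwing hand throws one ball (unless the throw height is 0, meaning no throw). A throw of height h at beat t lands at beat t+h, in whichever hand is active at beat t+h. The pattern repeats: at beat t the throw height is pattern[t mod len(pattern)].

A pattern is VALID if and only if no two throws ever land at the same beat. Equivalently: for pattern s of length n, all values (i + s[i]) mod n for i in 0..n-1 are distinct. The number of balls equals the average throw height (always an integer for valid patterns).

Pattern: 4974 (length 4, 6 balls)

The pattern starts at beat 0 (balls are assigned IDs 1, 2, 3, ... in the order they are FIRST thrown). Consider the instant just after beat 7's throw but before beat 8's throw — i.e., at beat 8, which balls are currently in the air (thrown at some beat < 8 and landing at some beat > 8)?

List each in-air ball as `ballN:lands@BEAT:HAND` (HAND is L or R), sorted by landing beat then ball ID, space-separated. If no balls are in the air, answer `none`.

Answer: ball3:lands@9:R ball2:lands@10:L ball4:lands@11:R ball6:lands@13:R ball5:lands@14:L

Derivation:
Beat 0 (L): throw ball1 h=4 -> lands@4:L; in-air after throw: [b1@4:L]
Beat 1 (R): throw ball2 h=9 -> lands@10:L; in-air after throw: [b1@4:L b2@10:L]
Beat 2 (L): throw ball3 h=7 -> lands@9:R; in-air after throw: [b1@4:L b3@9:R b2@10:L]
Beat 3 (R): throw ball4 h=4 -> lands@7:R; in-air after throw: [b1@4:L b4@7:R b3@9:R b2@10:L]
Beat 4 (L): throw ball1 h=4 -> lands@8:L; in-air after throw: [b4@7:R b1@8:L b3@9:R b2@10:L]
Beat 5 (R): throw ball5 h=9 -> lands@14:L; in-air after throw: [b4@7:R b1@8:L b3@9:R b2@10:L b5@14:L]
Beat 6 (L): throw ball6 h=7 -> lands@13:R; in-air after throw: [b4@7:R b1@8:L b3@9:R b2@10:L b6@13:R b5@14:L]
Beat 7 (R): throw ball4 h=4 -> lands@11:R; in-air after throw: [b1@8:L b3@9:R b2@10:L b4@11:R b6@13:R b5@14:L]
Beat 8 (L): throw ball1 h=4 -> lands@12:L; in-air after throw: [b3@9:R b2@10:L b4@11:R b1@12:L b6@13:R b5@14:L]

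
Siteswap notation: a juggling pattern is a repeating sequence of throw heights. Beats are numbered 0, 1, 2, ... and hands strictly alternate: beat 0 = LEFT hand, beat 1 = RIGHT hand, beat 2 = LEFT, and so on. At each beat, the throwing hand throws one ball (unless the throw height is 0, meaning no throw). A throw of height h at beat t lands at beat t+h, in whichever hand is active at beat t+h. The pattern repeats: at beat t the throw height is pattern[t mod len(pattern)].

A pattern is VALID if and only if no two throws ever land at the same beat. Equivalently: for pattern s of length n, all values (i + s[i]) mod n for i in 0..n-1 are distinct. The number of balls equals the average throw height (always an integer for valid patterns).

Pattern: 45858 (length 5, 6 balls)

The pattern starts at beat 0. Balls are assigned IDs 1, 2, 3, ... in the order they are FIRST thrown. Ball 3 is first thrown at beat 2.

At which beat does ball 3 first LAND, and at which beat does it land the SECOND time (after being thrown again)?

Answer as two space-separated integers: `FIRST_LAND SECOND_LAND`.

Beat 0 (L): throw ball1 h=4 -> lands@4:L; in-air after throw: [b1@4:L]
Beat 1 (R): throw ball2 h=5 -> lands@6:L; in-air after throw: [b1@4:L b2@6:L]
Beat 2 (L): throw ball3 h=8 -> lands@10:L; in-air after throw: [b1@4:L b2@6:L b3@10:L]
Beat 3 (R): throw ball4 h=5 -> lands@8:L; in-air after throw: [b1@4:L b2@6:L b4@8:L b3@10:L]
Beat 4 (L): throw ball1 h=8 -> lands@12:L; in-air after throw: [b2@6:L b4@8:L b3@10:L b1@12:L]
Beat 5 (R): throw ball5 h=4 -> lands@9:R; in-air after throw: [b2@6:L b4@8:L b5@9:R b3@10:L b1@12:L]
Beat 6 (L): throw ball2 h=5 -> lands@11:R; in-air after throw: [b4@8:L b5@9:R b3@10:L b2@11:R b1@12:L]
Beat 7 (R): throw ball6 h=8 -> lands@15:R; in-air after throw: [b4@8:L b5@9:R b3@10:L b2@11:R b1@12:L b6@15:R]
Beat 8 (L): throw ball4 h=5 -> lands@13:R; in-air after throw: [b5@9:R b3@10:L b2@11:R b1@12:L b4@13:R b6@15:R]
Beat 9 (R): throw ball5 h=8 -> lands@17:R; in-air after throw: [b3@10:L b2@11:R b1@12:L b4@13:R b6@15:R b5@17:R]
Beat 10 (L): throw ball3 h=4 -> lands@14:L; in-air after throw: [b2@11:R b1@12:L b4@13:R b3@14:L b6@15:R b5@17:R]
Beat 11 (R): throw ball2 h=5 -> lands@16:L; in-air after throw: [b1@12:L b4@13:R b3@14:L b6@15:R b2@16:L b5@17:R]
Beat 12 (L): throw ball1 h=8 -> lands@20:L; in-air after throw: [b4@13:R b3@14:L b6@15:R b2@16:L b5@17:R b1@20:L]
Beat 13 (R): throw ball4 h=5 -> lands@18:L; in-air after throw: [b3@14:L b6@15:R b2@16:L b5@17:R b4@18:L b1@20:L]
Beat 14 (L): throw ball3 h=8 -> lands@22:L; in-air after throw: [b6@15:R b2@16:L b5@17:R b4@18:L b1@20:L b3@22:L]
Ball 3: thrown@2 h=8 -> first land @10; rethrown@10 h=4 -> second land @14

Answer: 10 14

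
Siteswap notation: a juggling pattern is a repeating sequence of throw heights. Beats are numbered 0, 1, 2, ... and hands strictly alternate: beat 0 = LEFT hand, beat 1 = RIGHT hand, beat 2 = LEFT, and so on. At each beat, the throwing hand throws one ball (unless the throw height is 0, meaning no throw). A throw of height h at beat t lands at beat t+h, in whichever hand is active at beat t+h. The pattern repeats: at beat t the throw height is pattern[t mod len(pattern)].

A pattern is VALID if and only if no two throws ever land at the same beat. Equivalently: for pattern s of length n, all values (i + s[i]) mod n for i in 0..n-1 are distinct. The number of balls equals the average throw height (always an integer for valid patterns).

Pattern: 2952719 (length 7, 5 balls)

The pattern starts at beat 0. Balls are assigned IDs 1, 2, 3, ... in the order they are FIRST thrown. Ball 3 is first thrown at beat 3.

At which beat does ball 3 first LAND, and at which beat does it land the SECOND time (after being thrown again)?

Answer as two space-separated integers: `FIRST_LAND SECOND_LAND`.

Answer: 5 6

Derivation:
Beat 0 (L): throw ball1 h=2 -> lands@2:L; in-air after throw: [b1@2:L]
Beat 1 (R): throw ball2 h=9 -> lands@10:L; in-air after throw: [b1@2:L b2@10:L]
Beat 2 (L): throw ball1 h=5 -> lands@7:R; in-air after throw: [b1@7:R b2@10:L]
Beat 3 (R): throw ball3 h=2 -> lands@5:R; in-air after throw: [b3@5:R b1@7:R b2@10:L]
Beat 4 (L): throw ball4 h=7 -> lands@11:R; in-air after throw: [b3@5:R b1@7:R b2@10:L b4@11:R]
Beat 5 (R): throw ball3 h=1 -> lands@6:L; in-air after throw: [b3@6:L b1@7:R b2@10:L b4@11:R]
Beat 6 (L): throw ball3 h=9 -> lands@15:R; in-air after throw: [b1@7:R b2@10:L b4@11:R b3@15:R]
Ball 3: thrown@3 h=2 -> first land @5; rethrown@5 h=1 -> second land @6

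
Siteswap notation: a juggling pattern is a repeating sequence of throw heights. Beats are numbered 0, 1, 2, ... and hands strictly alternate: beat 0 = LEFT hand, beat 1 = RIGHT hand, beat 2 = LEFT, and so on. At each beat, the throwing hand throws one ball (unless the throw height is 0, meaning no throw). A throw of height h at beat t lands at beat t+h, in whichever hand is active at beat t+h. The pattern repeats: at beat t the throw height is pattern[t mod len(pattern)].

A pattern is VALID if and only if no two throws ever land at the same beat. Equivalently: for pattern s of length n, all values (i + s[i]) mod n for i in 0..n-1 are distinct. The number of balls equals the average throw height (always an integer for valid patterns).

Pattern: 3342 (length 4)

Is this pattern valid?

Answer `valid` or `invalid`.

i=0: (i + s[i]) mod n = (0 + 3) mod 4 = 3
i=1: (i + s[i]) mod n = (1 + 3) mod 4 = 0
i=2: (i + s[i]) mod n = (2 + 4) mod 4 = 2
i=3: (i + s[i]) mod n = (3 + 2) mod 4 = 1
Residues: [3, 0, 2, 1], distinct: True

Answer: valid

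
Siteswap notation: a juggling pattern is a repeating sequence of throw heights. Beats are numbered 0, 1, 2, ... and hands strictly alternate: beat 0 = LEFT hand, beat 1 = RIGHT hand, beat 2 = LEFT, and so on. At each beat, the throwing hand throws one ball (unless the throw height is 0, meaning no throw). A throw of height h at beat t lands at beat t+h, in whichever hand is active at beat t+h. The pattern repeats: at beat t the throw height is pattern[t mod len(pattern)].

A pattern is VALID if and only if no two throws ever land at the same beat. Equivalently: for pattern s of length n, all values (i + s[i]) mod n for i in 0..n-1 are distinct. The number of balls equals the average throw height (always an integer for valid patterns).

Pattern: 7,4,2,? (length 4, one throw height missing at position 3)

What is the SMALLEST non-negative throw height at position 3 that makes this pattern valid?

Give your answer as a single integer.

i=0: (0 + 7) mod 4 = 3
i=1: (1 + 4) mod 4 = 1
i=2: (2 + 2) mod 4 = 0
i=3: s[i]=? (unknown)
Known residues: [0, 1, 3]; need a permutation of 0..3, so missing residue r = 2
Need (3 + s) mod 4 = 2; smallest s = (2 - 3) mod 4 = 3

Answer: 3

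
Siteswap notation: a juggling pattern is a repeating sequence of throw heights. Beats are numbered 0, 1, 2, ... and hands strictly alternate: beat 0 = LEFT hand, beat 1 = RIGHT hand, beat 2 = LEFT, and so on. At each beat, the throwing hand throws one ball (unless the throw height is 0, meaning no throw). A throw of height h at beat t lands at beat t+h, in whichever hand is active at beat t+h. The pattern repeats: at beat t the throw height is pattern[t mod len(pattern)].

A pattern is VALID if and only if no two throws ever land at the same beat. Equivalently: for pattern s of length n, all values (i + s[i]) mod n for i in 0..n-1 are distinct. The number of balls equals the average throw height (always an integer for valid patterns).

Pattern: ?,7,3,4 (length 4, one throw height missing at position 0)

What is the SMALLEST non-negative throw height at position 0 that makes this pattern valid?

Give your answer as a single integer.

Answer: 2

Derivation:
i=0: s[i]=? (unknown)
i=1: (1 + 7) mod 4 = 0
i=2: (2 + 3) mod 4 = 1
i=3: (3 + 4) mod 4 = 3
Known residues: [0, 1, 3]; need a permutation of 0..3, so missing residue r = 2
Need (0 + s) mod 4 = 2; smallest s = (2 - 0) mod 4 = 2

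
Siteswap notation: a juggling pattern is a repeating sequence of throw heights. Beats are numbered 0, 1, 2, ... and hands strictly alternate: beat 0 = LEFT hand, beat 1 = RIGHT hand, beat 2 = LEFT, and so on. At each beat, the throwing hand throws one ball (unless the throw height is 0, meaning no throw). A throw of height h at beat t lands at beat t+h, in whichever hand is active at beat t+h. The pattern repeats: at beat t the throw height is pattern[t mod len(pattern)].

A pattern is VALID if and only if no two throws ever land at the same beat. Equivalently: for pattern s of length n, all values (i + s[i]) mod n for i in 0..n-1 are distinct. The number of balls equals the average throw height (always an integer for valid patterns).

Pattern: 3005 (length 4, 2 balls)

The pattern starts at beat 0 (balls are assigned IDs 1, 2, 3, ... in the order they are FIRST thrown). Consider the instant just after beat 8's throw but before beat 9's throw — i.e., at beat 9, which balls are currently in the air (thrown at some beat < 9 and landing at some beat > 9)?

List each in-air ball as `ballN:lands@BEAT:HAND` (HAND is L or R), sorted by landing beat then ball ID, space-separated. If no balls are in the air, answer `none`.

Beat 0 (L): throw ball1 h=3 -> lands@3:R; in-air after throw: [b1@3:R]
Beat 3 (R): throw ball1 h=5 -> lands@8:L; in-air after throw: [b1@8:L]
Beat 4 (L): throw ball2 h=3 -> lands@7:R; in-air after throw: [b2@7:R b1@8:L]
Beat 7 (R): throw ball2 h=5 -> lands@12:L; in-air after throw: [b1@8:L b2@12:L]
Beat 8 (L): throw ball1 h=3 -> lands@11:R; in-air after throw: [b1@11:R b2@12:L]

Answer: ball1:lands@11:R ball2:lands@12:L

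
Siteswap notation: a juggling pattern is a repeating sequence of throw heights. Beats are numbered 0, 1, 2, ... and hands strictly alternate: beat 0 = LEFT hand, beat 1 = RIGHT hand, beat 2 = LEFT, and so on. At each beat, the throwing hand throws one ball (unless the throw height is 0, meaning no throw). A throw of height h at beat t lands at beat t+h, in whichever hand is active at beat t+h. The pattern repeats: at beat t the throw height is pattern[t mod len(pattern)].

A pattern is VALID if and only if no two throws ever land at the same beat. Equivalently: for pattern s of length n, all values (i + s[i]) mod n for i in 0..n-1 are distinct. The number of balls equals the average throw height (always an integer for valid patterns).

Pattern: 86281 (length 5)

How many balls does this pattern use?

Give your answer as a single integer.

Pattern = [8, 6, 2, 8, 1], length n = 5
  position 0: throw height = 8, running sum = 8
  position 1: throw height = 6, running sum = 14
  position 2: throw height = 2, running sum = 16
  position 3: throw height = 8, running sum = 24
  position 4: throw height = 1, running sum = 25
Total sum = 25; balls = sum / n = 25 / 5 = 5

Answer: 5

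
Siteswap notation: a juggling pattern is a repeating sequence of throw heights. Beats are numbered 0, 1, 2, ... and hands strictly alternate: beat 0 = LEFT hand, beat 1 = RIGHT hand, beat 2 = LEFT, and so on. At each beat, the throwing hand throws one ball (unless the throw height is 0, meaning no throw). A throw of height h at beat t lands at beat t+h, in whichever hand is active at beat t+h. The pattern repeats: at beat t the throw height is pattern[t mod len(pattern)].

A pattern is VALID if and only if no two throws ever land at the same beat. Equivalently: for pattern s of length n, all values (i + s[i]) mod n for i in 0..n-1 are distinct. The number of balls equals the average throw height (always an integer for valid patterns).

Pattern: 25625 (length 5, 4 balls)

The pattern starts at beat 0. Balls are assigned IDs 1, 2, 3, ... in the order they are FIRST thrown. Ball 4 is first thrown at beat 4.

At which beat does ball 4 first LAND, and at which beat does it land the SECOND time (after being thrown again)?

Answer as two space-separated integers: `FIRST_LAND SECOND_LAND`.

Beat 0 (L): throw ball1 h=2 -> lands@2:L; in-air after throw: [b1@2:L]
Beat 1 (R): throw ball2 h=5 -> lands@6:L; in-air after throw: [b1@2:L b2@6:L]
Beat 2 (L): throw ball1 h=6 -> lands@8:L; in-air after throw: [b2@6:L b1@8:L]
Beat 3 (R): throw ball3 h=2 -> lands@5:R; in-air after throw: [b3@5:R b2@6:L b1@8:L]
Beat 4 (L): throw ball4 h=5 -> lands@9:R; in-air after throw: [b3@5:R b2@6:L b1@8:L b4@9:R]
Beat 5 (R): throw ball3 h=2 -> lands@7:R; in-air after throw: [b2@6:L b3@7:R b1@8:L b4@9:R]
Beat 6 (L): throw ball2 h=5 -> lands@11:R; in-air after throw: [b3@7:R b1@8:L b4@9:R b2@11:R]
Beat 7 (R): throw ball3 h=6 -> lands@13:R; in-air after throw: [b1@8:L b4@9:R b2@11:R b3@13:R]
Beat 8 (L): throw ball1 h=2 -> lands@10:L; in-air after throw: [b4@9:R b1@10:L b2@11:R b3@13:R]
Beat 9 (R): throw ball4 h=5 -> lands@14:L; in-air after throw: [b1@10:L b2@11:R b3@13:R b4@14:L]
Beat 10 (L): throw ball1 h=2 -> lands@12:L; in-air after throw: [b2@11:R b1@12:L b3@13:R b4@14:L]
Beat 11 (R): throw ball2 h=5 -> lands@16:L; in-air after throw: [b1@12:L b3@13:R b4@14:L b2@16:L]
Beat 12 (L): throw ball1 h=6 -> lands@18:L; in-air after throw: [b3@13:R b4@14:L b2@16:L b1@18:L]
Beat 13 (R): throw ball3 h=2 -> lands@15:R; in-air after throw: [b4@14:L b3@15:R b2@16:L b1@18:L]
Beat 14 (L): throw ball4 h=5 -> lands@19:R; in-air after throw: [b3@15:R b2@16:L b1@18:L b4@19:R]
Ball 4: thrown@4 h=5 -> first land @9; rethrown@9 h=5 -> second land @14

Answer: 9 14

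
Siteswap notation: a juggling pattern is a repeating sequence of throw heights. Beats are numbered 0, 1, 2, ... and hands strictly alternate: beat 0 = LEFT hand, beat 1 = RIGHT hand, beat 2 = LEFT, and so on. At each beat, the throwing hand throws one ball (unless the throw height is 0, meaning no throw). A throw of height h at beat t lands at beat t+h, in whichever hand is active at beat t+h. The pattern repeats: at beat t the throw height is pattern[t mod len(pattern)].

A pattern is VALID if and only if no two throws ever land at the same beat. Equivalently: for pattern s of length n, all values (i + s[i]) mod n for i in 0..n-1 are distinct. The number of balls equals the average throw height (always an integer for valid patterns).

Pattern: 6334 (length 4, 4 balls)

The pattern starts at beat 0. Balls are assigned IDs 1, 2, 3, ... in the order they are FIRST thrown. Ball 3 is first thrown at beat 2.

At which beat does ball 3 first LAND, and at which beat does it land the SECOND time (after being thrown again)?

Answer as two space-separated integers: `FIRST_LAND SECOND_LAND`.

Beat 0 (L): throw ball1 h=6 -> lands@6:L; in-air after throw: [b1@6:L]
Beat 1 (R): throw ball2 h=3 -> lands@4:L; in-air after throw: [b2@4:L b1@6:L]
Beat 2 (L): throw ball3 h=3 -> lands@5:R; in-air after throw: [b2@4:L b3@5:R b1@6:L]
Beat 3 (R): throw ball4 h=4 -> lands@7:R; in-air after throw: [b2@4:L b3@5:R b1@6:L b4@7:R]
Beat 4 (L): throw ball2 h=6 -> lands@10:L; in-air after throw: [b3@5:R b1@6:L b4@7:R b2@10:L]
Beat 5 (R): throw ball3 h=3 -> lands@8:L; in-air after throw: [b1@6:L b4@7:R b3@8:L b2@10:L]
Beat 6 (L): throw ball1 h=3 -> lands@9:R; in-air after throw: [b4@7:R b3@8:L b1@9:R b2@10:L]
Beat 7 (R): throw ball4 h=4 -> lands@11:R; in-air after throw: [b3@8:L b1@9:R b2@10:L b4@11:R]
Beat 8 (L): throw ball3 h=6 -> lands@14:L; in-air after throw: [b1@9:R b2@10:L b4@11:R b3@14:L]
Ball 3: thrown@2 h=3 -> first land @5; rethrown@5 h=3 -> second land @8

Answer: 5 8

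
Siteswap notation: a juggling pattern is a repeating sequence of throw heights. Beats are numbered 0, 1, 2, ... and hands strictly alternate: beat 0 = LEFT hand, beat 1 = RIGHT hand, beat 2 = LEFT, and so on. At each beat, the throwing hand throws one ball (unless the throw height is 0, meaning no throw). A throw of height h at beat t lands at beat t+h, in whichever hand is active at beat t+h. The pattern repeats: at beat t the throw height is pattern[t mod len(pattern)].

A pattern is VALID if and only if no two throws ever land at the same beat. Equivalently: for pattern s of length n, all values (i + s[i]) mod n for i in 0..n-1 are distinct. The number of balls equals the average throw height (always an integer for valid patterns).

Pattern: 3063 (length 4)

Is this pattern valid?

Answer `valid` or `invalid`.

Answer: valid

Derivation:
i=0: (i + s[i]) mod n = (0 + 3) mod 4 = 3
i=1: (i + s[i]) mod n = (1 + 0) mod 4 = 1
i=2: (i + s[i]) mod n = (2 + 6) mod 4 = 0
i=3: (i + s[i]) mod n = (3 + 3) mod 4 = 2
Residues: [3, 1, 0, 2], distinct: True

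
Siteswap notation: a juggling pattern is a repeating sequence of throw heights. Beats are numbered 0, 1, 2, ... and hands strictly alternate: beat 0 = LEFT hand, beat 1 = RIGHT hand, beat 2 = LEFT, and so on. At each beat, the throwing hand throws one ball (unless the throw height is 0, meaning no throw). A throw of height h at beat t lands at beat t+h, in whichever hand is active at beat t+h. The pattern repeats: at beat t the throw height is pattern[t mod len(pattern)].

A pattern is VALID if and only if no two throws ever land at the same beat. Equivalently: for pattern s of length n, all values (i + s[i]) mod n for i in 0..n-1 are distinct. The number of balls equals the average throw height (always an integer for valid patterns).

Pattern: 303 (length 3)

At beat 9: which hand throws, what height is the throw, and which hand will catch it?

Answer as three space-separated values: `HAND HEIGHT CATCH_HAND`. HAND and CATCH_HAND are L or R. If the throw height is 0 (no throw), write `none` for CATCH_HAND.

Answer: R 3 L

Derivation:
Beat 9: 9 mod 2 = 1, so hand = R
Throw height = pattern[9 mod 3] = pattern[0] = 3
Lands at beat 9+3=12, 12 mod 2 = 0, so catch hand = L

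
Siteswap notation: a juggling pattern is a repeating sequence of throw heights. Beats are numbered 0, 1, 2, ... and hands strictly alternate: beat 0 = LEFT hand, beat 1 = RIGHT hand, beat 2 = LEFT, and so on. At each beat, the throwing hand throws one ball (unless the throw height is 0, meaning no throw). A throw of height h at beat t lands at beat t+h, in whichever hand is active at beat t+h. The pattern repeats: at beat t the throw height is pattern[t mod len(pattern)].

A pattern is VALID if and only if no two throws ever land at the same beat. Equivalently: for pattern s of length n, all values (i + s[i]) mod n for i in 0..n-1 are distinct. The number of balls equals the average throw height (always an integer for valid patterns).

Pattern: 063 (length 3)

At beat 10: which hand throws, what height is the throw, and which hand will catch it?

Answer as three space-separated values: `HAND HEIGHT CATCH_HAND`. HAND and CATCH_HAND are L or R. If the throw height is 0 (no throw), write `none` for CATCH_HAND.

Answer: L 6 L

Derivation:
Beat 10: 10 mod 2 = 0, so hand = L
Throw height = pattern[10 mod 3] = pattern[1] = 6
Lands at beat 10+6=16, 16 mod 2 = 0, so catch hand = L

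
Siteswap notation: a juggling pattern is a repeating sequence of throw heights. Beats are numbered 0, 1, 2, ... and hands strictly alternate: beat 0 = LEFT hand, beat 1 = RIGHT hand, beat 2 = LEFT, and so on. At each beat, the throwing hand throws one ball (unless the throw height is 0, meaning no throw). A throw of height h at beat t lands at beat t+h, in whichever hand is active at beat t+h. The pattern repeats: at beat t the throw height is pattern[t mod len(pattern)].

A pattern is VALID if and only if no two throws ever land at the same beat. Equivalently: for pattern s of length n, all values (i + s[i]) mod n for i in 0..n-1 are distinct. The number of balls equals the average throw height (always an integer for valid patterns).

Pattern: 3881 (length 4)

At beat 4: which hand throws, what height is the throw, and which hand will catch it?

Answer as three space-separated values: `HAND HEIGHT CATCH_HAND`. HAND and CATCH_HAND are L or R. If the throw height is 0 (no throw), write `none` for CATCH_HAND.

Answer: L 3 R

Derivation:
Beat 4: 4 mod 2 = 0, so hand = L
Throw height = pattern[4 mod 4] = pattern[0] = 3
Lands at beat 4+3=7, 7 mod 2 = 1, so catch hand = R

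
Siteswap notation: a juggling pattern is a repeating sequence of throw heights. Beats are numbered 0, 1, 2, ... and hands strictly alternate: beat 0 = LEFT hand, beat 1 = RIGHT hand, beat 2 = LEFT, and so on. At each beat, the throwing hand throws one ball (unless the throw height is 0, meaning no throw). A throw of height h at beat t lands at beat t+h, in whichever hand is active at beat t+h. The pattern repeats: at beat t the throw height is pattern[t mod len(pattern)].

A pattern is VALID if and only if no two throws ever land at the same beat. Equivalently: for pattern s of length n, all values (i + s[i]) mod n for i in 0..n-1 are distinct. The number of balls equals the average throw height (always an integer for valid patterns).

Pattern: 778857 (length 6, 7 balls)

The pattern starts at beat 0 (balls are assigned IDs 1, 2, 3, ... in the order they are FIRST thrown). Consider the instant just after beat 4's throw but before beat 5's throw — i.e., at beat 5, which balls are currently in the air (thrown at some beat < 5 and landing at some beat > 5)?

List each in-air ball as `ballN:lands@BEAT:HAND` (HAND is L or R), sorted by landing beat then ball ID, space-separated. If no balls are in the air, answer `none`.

Beat 0 (L): throw ball1 h=7 -> lands@7:R; in-air after throw: [b1@7:R]
Beat 1 (R): throw ball2 h=7 -> lands@8:L; in-air after throw: [b1@7:R b2@8:L]
Beat 2 (L): throw ball3 h=8 -> lands@10:L; in-air after throw: [b1@7:R b2@8:L b3@10:L]
Beat 3 (R): throw ball4 h=8 -> lands@11:R; in-air after throw: [b1@7:R b2@8:L b3@10:L b4@11:R]
Beat 4 (L): throw ball5 h=5 -> lands@9:R; in-air after throw: [b1@7:R b2@8:L b5@9:R b3@10:L b4@11:R]
Beat 5 (R): throw ball6 h=7 -> lands@12:L; in-air after throw: [b1@7:R b2@8:L b5@9:R b3@10:L b4@11:R b6@12:L]

Answer: ball1:lands@7:R ball2:lands@8:L ball5:lands@9:R ball3:lands@10:L ball4:lands@11:R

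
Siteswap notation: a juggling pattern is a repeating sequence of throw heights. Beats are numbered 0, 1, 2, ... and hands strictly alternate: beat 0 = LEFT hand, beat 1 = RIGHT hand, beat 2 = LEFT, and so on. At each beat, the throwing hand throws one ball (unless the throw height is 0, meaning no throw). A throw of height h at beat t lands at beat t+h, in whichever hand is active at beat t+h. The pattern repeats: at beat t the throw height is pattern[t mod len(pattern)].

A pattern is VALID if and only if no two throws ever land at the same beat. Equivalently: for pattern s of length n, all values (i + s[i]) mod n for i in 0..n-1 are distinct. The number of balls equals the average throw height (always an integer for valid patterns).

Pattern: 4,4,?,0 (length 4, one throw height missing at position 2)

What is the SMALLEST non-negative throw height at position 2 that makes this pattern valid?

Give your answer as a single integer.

Answer: 0

Derivation:
i=0: (0 + 4) mod 4 = 0
i=1: (1 + 4) mod 4 = 1
i=2: s[i]=? (unknown)
i=3: (3 + 0) mod 4 = 3
Known residues: [0, 1, 3]; need a permutation of 0..3, so missing residue r = 2
Need (2 + s) mod 4 = 2; smallest s = (2 - 2) mod 4 = 0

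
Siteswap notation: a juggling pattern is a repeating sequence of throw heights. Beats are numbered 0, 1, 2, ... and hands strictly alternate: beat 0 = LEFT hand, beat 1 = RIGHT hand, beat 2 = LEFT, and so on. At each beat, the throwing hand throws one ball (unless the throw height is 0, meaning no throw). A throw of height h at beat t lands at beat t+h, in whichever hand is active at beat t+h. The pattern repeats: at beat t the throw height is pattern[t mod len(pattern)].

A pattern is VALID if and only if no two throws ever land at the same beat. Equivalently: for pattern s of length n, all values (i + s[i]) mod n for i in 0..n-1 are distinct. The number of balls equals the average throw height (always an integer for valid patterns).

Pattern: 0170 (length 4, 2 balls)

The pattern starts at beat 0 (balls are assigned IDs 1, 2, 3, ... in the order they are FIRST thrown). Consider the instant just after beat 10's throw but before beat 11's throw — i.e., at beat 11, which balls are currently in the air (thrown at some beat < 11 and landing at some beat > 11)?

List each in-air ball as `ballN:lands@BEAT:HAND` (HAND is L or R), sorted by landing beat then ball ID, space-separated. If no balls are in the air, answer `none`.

Beat 1 (R): throw ball1 h=1 -> lands@2:L; in-air after throw: [b1@2:L]
Beat 2 (L): throw ball1 h=7 -> lands@9:R; in-air after throw: [b1@9:R]
Beat 5 (R): throw ball2 h=1 -> lands@6:L; in-air after throw: [b2@6:L b1@9:R]
Beat 6 (L): throw ball2 h=7 -> lands@13:R; in-air after throw: [b1@9:R b2@13:R]
Beat 9 (R): throw ball1 h=1 -> lands@10:L; in-air after throw: [b1@10:L b2@13:R]
Beat 10 (L): throw ball1 h=7 -> lands@17:R; in-air after throw: [b2@13:R b1@17:R]

Answer: ball2:lands@13:R ball1:lands@17:R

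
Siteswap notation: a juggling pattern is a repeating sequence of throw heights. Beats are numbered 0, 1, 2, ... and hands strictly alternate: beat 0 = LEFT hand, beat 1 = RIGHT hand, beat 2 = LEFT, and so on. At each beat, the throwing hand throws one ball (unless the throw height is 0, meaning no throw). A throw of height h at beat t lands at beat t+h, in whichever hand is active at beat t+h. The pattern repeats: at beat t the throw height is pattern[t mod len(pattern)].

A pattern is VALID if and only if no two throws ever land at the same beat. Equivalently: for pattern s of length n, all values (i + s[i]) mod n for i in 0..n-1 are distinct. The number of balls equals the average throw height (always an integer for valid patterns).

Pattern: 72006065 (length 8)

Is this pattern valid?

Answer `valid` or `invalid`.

Answer: invalid

Derivation:
i=0: (i + s[i]) mod n = (0 + 7) mod 8 = 7
i=1: (i + s[i]) mod n = (1 + 2) mod 8 = 3
i=2: (i + s[i]) mod n = (2 + 0) mod 8 = 2
i=3: (i + s[i]) mod n = (3 + 0) mod 8 = 3
i=4: (i + s[i]) mod n = (4 + 6) mod 8 = 2
i=5: (i + s[i]) mod n = (5 + 0) mod 8 = 5
i=6: (i + s[i]) mod n = (6 + 6) mod 8 = 4
i=7: (i + s[i]) mod n = (7 + 5) mod 8 = 4
Residues: [7, 3, 2, 3, 2, 5, 4, 4], distinct: False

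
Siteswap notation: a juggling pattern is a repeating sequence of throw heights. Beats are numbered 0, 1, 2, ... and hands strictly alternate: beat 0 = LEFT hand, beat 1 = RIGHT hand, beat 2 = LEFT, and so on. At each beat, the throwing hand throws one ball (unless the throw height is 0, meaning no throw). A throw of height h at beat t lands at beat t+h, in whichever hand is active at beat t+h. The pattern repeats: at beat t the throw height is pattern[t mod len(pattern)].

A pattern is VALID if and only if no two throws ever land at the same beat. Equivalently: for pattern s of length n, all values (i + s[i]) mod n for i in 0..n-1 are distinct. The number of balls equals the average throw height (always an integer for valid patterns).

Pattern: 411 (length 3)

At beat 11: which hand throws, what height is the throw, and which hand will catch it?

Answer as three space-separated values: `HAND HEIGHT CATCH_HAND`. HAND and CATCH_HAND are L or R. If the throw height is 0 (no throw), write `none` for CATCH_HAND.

Beat 11: 11 mod 2 = 1, so hand = R
Throw height = pattern[11 mod 3] = pattern[2] = 1
Lands at beat 11+1=12, 12 mod 2 = 0, so catch hand = L

Answer: R 1 L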